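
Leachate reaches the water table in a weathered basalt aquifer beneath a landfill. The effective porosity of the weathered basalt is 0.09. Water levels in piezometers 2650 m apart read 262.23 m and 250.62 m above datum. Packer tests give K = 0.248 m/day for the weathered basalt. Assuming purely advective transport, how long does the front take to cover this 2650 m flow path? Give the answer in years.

601

Hydraulic gradient i = (262.23 − 250.62) / 2650 = 11.61 / 2650 = 0.004381.
Darcy flux q = K · i = 0.2480 × 0.004381 = 0.001087 m/day.
Seepage velocity v = q / n_e = 0.001087 / 0.09 = 0.01207 m/day.
Travel time t = L / v = 2650 / 0.01207 = 2.195e+05 days = 601.0 years.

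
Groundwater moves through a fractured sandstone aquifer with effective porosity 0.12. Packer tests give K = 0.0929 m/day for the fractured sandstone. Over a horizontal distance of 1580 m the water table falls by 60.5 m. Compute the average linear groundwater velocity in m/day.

Hydraulic gradient i = Δh / L = 60.5 / 1580 = 0.03829.
Darcy flux q = K · i = 0.09290 × 0.03829 = 0.003557 m/day.
Seepage velocity v = q / n_e = 0.003557 / 0.12 = 0.02964 m/day.

0.0296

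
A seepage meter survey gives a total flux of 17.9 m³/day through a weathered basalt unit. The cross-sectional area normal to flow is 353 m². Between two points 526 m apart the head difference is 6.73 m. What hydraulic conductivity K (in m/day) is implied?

Hydraulic gradient i = Δh / L = 6.73 / 526 = 0.01279.
From Q = K·A·i, K = Q / (A·i) = 17.9 / (353.0 × 0.01279) = 3.963 m/day.

3.96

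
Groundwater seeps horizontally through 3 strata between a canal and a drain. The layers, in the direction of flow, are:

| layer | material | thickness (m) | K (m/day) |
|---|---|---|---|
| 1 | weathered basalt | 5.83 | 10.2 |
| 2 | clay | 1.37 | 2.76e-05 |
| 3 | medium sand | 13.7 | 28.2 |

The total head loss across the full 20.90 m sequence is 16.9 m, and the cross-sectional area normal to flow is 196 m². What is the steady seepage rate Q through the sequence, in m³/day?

Flow is perpendicular to layering, so the layers act in series and the equivalent K is the thickness-weighted harmonic mean.
Total thickness L = 5.83 + 1.37 + 13.7 = 20.90 m.
Σ(b_i/K_i) = 5.83/10.2 + 1.37/2.76e-05 + 13.7/28.2 = 49639 d.
K_eq = L / Σ(b_i/K_i) = 20.90 / 49639 = 0.0004210 m/day.
Q = K_eq · A · (Δh/L) = 0.0004210 × 196 × (16.9/20.90) = 0.06673 m³/day.

0.0667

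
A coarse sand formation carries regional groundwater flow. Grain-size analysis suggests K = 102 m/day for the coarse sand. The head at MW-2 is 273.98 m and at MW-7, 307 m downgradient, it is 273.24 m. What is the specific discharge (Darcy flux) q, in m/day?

Hydraulic gradient i = (273.98 − 273.24) / 307 = 0.74 / 307 = 0.002410.
Specific discharge q = K · i = 102.0 × 0.002410 = 0.2459 m/day.

0.246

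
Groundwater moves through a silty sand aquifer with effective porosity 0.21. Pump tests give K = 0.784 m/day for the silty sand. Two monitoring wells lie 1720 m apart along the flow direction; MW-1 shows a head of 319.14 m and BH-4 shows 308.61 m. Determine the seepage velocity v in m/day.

0.0229

Hydraulic gradient i = (319.14 − 308.61) / 1720 = 10.53 / 1720 = 0.006122.
Darcy flux q = K · i = 0.7840 × 0.006122 = 0.004800 m/day.
Seepage velocity v = q / n_e = 0.004800 / 0.21 = 0.02286 m/day.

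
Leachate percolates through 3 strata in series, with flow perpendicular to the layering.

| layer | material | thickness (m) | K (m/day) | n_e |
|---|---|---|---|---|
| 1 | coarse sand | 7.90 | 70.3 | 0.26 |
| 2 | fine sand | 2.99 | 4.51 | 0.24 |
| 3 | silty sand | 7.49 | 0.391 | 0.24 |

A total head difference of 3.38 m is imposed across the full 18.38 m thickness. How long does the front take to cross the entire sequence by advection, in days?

With flow normal to the layers, continuity requires the same specific discharge q through every layer.
Σ(b_i/K_i) = 7.90/70.3 + 2.99/4.51 + 7.49/0.391 = 19.93 d.
q = Δh / Σ(b_i/K_i) = 3.38 / 19.93 = 0.1696 m/day.
In each layer the seepage velocity is v_i = q/n_i, so the layer transit time is t_i = b_i·n_i / q:
  layer 1 (coarse sand): t_1 = 7.90 × 0.26 / 0.1696 = 12.11 d
  layer 2 (fine sand): t_2 = 2.99 × 0.24 / 0.1696 = 4.232 d
  layer 3 (silty sand): t_3 = 7.49 × 0.24 / 0.1696 = 10.60 d
Total t = Σ t_i = 26.94 days.

26.9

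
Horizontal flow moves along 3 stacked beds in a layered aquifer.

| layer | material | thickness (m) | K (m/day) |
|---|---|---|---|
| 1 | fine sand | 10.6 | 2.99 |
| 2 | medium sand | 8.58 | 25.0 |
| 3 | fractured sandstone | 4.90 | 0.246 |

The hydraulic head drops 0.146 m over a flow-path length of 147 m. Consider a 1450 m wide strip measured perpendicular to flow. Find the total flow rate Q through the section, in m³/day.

Flow is parallel to layering, so each bed carries its own Darcy discharge and the transmissivities add.
Σ(K_i·b_i) = 2.99×10.6 + 25.0×8.58 + 0.246×4.90 = 247.4 m²/day.
Hydraulic gradient i = Δh / L = 0.146 / 147 = 0.0009932.
Q = Σ(K_i·b_i) · W · i = 247.4 × 1450 × 0.0009932 = 356.3 m³/day.

356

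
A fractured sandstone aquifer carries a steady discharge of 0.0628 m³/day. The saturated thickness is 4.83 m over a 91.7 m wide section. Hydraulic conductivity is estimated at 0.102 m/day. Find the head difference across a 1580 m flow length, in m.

Cross-sectional area A = 91.7 × 4.83 = 442.9 m².
From Q = K·A·i, i = Q / (K·A) = 0.0628 / (0.1020 × 442.9) = 0.001390.
Head loss Δh = i · L = 0.001390 × 1580 = 2.196 m.

2.20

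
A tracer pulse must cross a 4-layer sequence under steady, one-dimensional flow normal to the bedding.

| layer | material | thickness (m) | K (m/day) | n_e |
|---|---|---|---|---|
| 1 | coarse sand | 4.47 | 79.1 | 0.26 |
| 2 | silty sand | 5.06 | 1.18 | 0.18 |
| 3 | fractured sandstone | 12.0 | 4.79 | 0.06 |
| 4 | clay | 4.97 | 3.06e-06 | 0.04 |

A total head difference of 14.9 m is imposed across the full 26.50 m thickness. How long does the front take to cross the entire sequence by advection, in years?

893

With flow normal to the layers, continuity requires the same specific discharge q through every layer.
Σ(b_i/K_i) = 4.47/79.1 + 5.06/1.18 + 12.0/4.79 + 4.97/3.06e-06 = 1.624e+06 d.
q = Δh / Σ(b_i/K_i) = 14.9 / 1.624e+06 = 9.174e-06 m/day.
In each layer the seepage velocity is v_i = q/n_i, so the layer transit time is t_i = b_i·n_i / q:
  layer 1 (coarse sand): t_1 = 4.47 × 0.26 / 9.174e-06 = 1.267e+05 d
  layer 2 (silty sand): t_2 = 5.06 × 0.18 / 9.174e-06 = 99283 d
  layer 3 (fractured sandstone): t_3 = 12.0 × 0.06 / 9.174e-06 = 78484 d
  layer 4 (clay): t_4 = 4.97 × 0.04 / 9.174e-06 = 21670 d
Total t = Σ t_i = 3.261e+05 days = 892.9 years.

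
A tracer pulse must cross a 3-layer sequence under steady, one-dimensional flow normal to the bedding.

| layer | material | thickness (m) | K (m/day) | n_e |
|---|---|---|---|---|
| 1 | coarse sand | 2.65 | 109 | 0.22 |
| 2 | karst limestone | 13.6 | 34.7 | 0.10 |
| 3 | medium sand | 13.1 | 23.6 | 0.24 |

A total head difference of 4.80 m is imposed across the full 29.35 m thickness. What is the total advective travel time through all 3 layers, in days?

With flow normal to the layers, continuity requires the same specific discharge q through every layer.
Σ(b_i/K_i) = 2.65/109 + 13.6/34.7 + 13.1/23.6 = 0.9713 d.
q = Δh / Σ(b_i/K_i) = 4.80 / 0.9713 = 4.942 m/day.
In each layer the seepage velocity is v_i = q/n_i, so the layer transit time is t_i = b_i·n_i / q:
  layer 1 (coarse sand): t_1 = 2.65 × 0.22 / 4.942 = 0.1180 d
  layer 2 (karst limestone): t_2 = 13.6 × 0.10 / 4.942 = 0.2752 d
  layer 3 (medium sand): t_3 = 13.1 × 0.24 / 4.942 = 0.6362 d
Total t = Σ t_i = 1.029 days.

1.03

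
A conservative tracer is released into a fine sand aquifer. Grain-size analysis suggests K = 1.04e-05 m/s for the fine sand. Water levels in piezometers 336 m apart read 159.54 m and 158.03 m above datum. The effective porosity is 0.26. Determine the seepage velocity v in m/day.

Convert K: 1.04e-05 m/s × 86400 = 0.8986 m/day.
Hydraulic gradient i = (159.54 − 158.03) / 336 = 1.51 / 336 = 0.004494.
Darcy flux q = K · i = 0.8986 × 0.004494 = 0.004038 m/day.
Seepage velocity v = q / n_e = 0.004038 / 0.26 = 0.01553 m/day.

0.0155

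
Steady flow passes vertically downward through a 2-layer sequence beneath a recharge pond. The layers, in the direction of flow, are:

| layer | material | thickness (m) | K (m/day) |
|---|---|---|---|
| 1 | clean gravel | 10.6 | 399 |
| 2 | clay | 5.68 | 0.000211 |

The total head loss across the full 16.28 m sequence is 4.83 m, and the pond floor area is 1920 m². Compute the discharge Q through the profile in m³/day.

0.344

Flow is perpendicular to layering, so the layers act in series and the equivalent K is the thickness-weighted harmonic mean.
Total thickness L = 10.6 + 5.68 = 16.28 m.
Σ(b_i/K_i) = 10.6/399 + 5.68/0.000211 = 26919 d.
K_eq = L / Σ(b_i/K_i) = 16.28 / 26919 = 0.0006048 m/day.
Q = K_eq · A · (Δh/L) = 0.0006048 × 1920 × (4.83/16.28) = 0.3445 m³/day.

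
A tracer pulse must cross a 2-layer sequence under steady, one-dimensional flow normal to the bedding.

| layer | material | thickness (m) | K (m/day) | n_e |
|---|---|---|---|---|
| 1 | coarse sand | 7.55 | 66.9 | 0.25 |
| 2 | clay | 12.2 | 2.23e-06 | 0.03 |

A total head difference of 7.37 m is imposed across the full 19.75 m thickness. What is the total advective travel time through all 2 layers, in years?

With flow normal to the layers, continuity requires the same specific discharge q through every layer.
Σ(b_i/K_i) = 7.55/66.9 + 12.2/2.23e-06 = 5.471e+06 d.
q = Δh / Σ(b_i/K_i) = 7.37 / 5.471e+06 = 1.347e-06 m/day.
In each layer the seepage velocity is v_i = q/n_i, so the layer transit time is t_i = b_i·n_i / q:
  layer 1 (coarse sand): t_1 = 7.55 × 0.25 / 1.347e-06 = 1.401e+06 d
  layer 2 (clay): t_2 = 12.2 × 0.03 / 1.347e-06 = 2.717e+05 d
Total t = Σ t_i = 1.673e+06 days = 4580 years.

4580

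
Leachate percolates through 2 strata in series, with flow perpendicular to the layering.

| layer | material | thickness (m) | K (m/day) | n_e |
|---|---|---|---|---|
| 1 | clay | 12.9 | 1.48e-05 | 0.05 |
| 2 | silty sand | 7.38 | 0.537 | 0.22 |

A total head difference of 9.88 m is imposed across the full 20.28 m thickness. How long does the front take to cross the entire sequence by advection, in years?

With flow normal to the layers, continuity requires the same specific discharge q through every layer.
Σ(b_i/K_i) = 12.9/1.48e-05 + 7.38/0.537 = 8.716e+05 d.
q = Δh / Σ(b_i/K_i) = 9.88 / 8.716e+05 = 1.134e-05 m/day.
In each layer the seepage velocity is v_i = q/n_i, so the layer transit time is t_i = b_i·n_i / q:
  layer 1 (clay): t_1 = 12.9 × 0.05 / 1.134e-05 = 56903 d
  layer 2 (silty sand): t_2 = 7.38 × 0.22 / 1.134e-05 = 1.432e+05 d
Total t = Σ t_i = 2.001e+05 days = 548.0 years.

548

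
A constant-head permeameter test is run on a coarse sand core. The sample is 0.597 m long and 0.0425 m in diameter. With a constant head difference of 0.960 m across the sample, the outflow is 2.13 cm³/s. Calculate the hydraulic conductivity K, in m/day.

80.7

Cross-sectional area A = π·(d/2)² = π × (0.0425/2)² = 0.001419 m².
Convert discharge: 2.13 cm³/s = 2.130e-06 m³/s.
Darcy's law rearranged: K = Q·L / (A·Δh) = 2.130e-06 × 0.597 / (0.001419 × 0.960) = 0.0009337 m/s = 80.67 m/day.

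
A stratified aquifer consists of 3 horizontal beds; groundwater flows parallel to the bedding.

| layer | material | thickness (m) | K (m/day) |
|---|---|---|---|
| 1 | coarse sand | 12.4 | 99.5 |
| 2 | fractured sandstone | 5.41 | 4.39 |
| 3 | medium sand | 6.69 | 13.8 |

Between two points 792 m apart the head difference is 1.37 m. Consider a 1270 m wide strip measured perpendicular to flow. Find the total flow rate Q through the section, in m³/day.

Flow is parallel to layering, so each bed carries its own Darcy discharge and the transmissivities add.
Σ(K_i·b_i) = 99.5×12.4 + 4.39×5.41 + 13.8×6.69 = 1350 m²/day.
Hydraulic gradient i = Δh / L = 1.37 / 792 = 0.001730.
Q = Σ(K_i·b_i) · W · i = 1350 × 1270 × 0.001730 = 2965 m³/day.

2970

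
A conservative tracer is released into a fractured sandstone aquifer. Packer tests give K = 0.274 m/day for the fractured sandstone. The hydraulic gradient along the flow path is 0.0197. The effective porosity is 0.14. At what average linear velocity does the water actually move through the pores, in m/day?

0.0386

Hydraulic gradient i = 0.0197.
Darcy flux q = K · i = 0.2740 × 0.01970 = 0.005398 m/day.
Seepage velocity v = q / n_e = 0.005398 / 0.14 = 0.03856 m/day.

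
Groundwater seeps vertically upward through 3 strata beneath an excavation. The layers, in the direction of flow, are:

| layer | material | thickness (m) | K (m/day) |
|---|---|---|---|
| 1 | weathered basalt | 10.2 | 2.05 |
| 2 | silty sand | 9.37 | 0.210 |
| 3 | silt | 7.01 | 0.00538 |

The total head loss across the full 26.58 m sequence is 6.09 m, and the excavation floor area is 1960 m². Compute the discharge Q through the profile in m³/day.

8.82

Flow is perpendicular to layering, so the layers act in series and the equivalent K is the thickness-weighted harmonic mean.
Total thickness L = 10.2 + 9.37 + 7.01 = 26.58 m.
Σ(b_i/K_i) = 10.2/2.05 + 9.37/0.210 + 7.01/0.00538 = 1353 d.
K_eq = L / Σ(b_i/K_i) = 26.58 / 1353 = 0.01965 m/day.
Q = K_eq · A · (Δh/L) = 0.01965 × 1960 × (6.09/26.58) = 8.825 m³/day.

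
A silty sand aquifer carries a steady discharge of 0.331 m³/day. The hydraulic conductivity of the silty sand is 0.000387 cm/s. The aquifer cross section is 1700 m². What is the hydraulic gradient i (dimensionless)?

Convert K: 0.000387 cm/s × 864 = 0.3344 m/day.
From Q = K·A·i, i = Q / (K·A) = 0.331 / (0.3344 × 1700) = 0.0005823.

0.000582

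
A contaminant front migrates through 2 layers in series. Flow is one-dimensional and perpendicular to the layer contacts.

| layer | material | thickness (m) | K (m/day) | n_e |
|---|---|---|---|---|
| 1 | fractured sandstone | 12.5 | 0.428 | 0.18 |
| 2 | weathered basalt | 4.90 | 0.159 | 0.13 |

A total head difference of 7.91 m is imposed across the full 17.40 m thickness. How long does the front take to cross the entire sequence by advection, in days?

21.9

With flow normal to the layers, continuity requires the same specific discharge q through every layer.
Σ(b_i/K_i) = 12.5/0.428 + 4.90/0.159 = 60.02 d.
q = Δh / Σ(b_i/K_i) = 7.91 / 60.02 = 0.1318 m/day.
In each layer the seepage velocity is v_i = q/n_i, so the layer transit time is t_i = b_i·n_i / q:
  layer 1 (fractured sandstone): t_1 = 12.5 × 0.18 / 0.1318 = 17.07 d
  layer 2 (weathered basalt): t_2 = 4.90 × 0.13 / 0.1318 = 4.834 d
Total t = Σ t_i = 21.91 days.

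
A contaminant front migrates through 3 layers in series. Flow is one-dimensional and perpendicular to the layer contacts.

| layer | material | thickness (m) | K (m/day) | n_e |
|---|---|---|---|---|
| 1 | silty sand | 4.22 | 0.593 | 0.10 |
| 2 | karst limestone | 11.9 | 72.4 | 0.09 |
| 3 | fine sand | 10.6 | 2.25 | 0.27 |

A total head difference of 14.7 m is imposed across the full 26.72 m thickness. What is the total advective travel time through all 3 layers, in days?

3.55

With flow normal to the layers, continuity requires the same specific discharge q through every layer.
Σ(b_i/K_i) = 4.22/0.593 + 11.9/72.4 + 10.6/2.25 = 11.99 d.
q = Δh / Σ(b_i/K_i) = 14.7 / 11.99 = 1.226 m/day.
In each layer the seepage velocity is v_i = q/n_i, so the layer transit time is t_i = b_i·n_i / q:
  layer 1 (silty sand): t_1 = 4.22 × 0.10 / 1.226 = 0.3443 d
  layer 2 (karst limestone): t_2 = 11.9 × 0.09 / 1.226 = 0.8737 d
  layer 3 (fine sand): t_3 = 10.6 × 0.27 / 1.226 = 2.335 d
Total t = Σ t_i = 3.553 days.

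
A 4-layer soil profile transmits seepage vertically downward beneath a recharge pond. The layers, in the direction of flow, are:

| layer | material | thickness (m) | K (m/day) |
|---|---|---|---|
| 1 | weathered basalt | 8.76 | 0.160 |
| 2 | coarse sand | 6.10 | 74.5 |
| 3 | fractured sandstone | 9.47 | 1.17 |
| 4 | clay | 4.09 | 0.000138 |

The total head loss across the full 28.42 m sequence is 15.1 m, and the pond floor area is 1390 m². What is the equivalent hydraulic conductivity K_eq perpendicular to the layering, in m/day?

Flow is perpendicular to layering, so the layers act in series and the equivalent K is the thickness-weighted harmonic mean.
Total thickness L = 8.76 + 6.10 + 9.47 + 4.09 = 28.42 m.
Σ(b_i/K_i) = 8.76/0.160 + 6.10/74.5 + 9.47/1.17 + 4.09/0.000138 = 29701 d.
K_eq = L / Σ(b_i/K_i) = 28.42 / 29701 = 0.0009569 m/day.

0.000957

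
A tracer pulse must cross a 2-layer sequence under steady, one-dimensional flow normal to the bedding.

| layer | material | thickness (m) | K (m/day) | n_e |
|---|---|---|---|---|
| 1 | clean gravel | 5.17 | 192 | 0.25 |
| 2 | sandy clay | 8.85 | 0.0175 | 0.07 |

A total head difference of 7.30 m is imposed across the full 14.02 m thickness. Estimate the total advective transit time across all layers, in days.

132

With flow normal to the layers, continuity requires the same specific discharge q through every layer.
Σ(b_i/K_i) = 5.17/192 + 8.85/0.0175 = 505.7 d.
q = Δh / Σ(b_i/K_i) = 7.30 / 505.7 = 0.01443 m/day.
In each layer the seepage velocity is v_i = q/n_i, so the layer transit time is t_i = b_i·n_i / q:
  layer 1 (clean gravel): t_1 = 5.17 × 0.25 / 0.01443 = 89.54 d
  layer 2 (sandy clay): t_2 = 8.85 × 0.07 / 0.01443 = 42.92 d
Total t = Σ t_i = 132.5 days.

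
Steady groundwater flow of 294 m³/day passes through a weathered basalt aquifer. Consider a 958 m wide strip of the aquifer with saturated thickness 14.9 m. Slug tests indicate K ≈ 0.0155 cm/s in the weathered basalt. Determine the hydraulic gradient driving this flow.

0.00154

Convert K: 0.0155 cm/s × 864 = 13.39 m/day.
Cross-sectional area A = 958 × 14.9 = 14274 m².
From Q = K·A·i, i = Q / (K·A) = 294 / (13.39 × 14274) = 0.001538.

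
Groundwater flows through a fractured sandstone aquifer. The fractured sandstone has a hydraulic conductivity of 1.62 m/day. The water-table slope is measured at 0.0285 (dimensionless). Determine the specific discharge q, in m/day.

Hydraulic gradient i = 0.0285.
Specific discharge q = K · i = 1.620 × 0.02850 = 0.04617 m/day.

0.0462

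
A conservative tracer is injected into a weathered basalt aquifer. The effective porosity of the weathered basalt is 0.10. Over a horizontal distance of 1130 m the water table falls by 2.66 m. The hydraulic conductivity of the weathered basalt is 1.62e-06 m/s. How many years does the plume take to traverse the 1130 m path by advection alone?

939

Convert K: 1.62e-06 m/s × 86400 = 0.1400 m/day.
Hydraulic gradient i = Δh / L = 2.66 / 1130 = 0.002354.
Darcy flux q = K · i = 0.1400 × 0.002354 = 0.0003295 m/day.
Seepage velocity v = q / n_e = 0.0003295 / 0.10 = 0.003295 m/day.
Travel time t = L / v = 1130 / 0.003295 = 3.430e+05 days = 939.0 years.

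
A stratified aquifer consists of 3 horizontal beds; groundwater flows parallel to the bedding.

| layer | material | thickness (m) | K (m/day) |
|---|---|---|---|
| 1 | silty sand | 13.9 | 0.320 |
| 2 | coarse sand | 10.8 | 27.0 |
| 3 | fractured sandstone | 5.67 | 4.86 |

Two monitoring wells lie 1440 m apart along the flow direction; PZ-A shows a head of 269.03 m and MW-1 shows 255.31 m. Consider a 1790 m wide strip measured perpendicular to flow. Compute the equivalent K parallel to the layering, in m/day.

10.7

Flow is parallel to layering, so each bed carries its own Darcy discharge and the transmissivities add.
Σ(K_i·b_i) = 0.320×13.9 + 27.0×10.8 + 4.86×5.67 = 323.6 m²/day.
Total thickness b = 30.37 m, so K_eq = Σ(K_i·b_i)/b = 10.66 m/day.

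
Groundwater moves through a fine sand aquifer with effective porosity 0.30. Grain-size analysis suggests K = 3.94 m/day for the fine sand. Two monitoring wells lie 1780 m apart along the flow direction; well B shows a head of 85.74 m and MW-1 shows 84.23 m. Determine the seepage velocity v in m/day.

0.0111

Hydraulic gradient i = (85.74 − 84.23) / 1780 = 1.51 / 1780 = 0.0008483.
Darcy flux q = K · i = 3.940 × 0.0008483 = 0.003342 m/day.
Seepage velocity v = q / n_e = 0.003342 / 0.30 = 0.01114 m/day.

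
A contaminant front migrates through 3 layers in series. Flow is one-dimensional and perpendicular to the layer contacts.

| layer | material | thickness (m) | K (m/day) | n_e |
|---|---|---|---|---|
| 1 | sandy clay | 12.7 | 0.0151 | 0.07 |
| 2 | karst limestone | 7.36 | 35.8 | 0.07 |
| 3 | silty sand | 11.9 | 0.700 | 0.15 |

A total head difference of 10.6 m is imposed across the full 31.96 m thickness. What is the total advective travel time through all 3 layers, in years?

0.707

With flow normal to the layers, continuity requires the same specific discharge q through every layer.
Σ(b_i/K_i) = 12.7/0.0151 + 7.36/35.8 + 11.9/0.700 = 858.3 d.
q = Δh / Σ(b_i/K_i) = 10.6 / 858.3 = 0.01235 m/day.
In each layer the seepage velocity is v_i = q/n_i, so the layer transit time is t_i = b_i·n_i / q:
  layer 1 (sandy clay): t_1 = 12.7 × 0.07 / 0.01235 = 71.98 d
  layer 2 (karst limestone): t_2 = 7.36 × 0.07 / 0.01235 = 41.71 d
  layer 3 (silty sand): t_3 = 11.9 × 0.15 / 0.01235 = 144.5 d
Total t = Σ t_i = 258.2 days = 0.7070 years.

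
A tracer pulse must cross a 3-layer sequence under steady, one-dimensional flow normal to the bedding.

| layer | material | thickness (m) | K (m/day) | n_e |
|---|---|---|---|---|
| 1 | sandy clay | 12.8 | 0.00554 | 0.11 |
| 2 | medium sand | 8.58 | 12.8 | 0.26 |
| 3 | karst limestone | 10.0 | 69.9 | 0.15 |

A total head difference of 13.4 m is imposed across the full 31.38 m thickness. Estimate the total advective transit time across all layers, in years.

With flow normal to the layers, continuity requires the same specific discharge q through every layer.
Σ(b_i/K_i) = 12.8/0.00554 + 8.58/12.8 + 10.0/69.9 = 2311 d.
q = Δh / Σ(b_i/K_i) = 13.4 / 2311 = 0.005798 m/day.
In each layer the seepage velocity is v_i = q/n_i, so the layer transit time is t_i = b_i·n_i / q:
  layer 1 (sandy clay): t_1 = 12.8 × 0.11 / 0.005798 = 242.9 d
  layer 2 (medium sand): t_2 = 8.58 × 0.26 / 0.005798 = 384.8 d
  layer 3 (karst limestone): t_3 = 10.0 × 0.15 / 0.005798 = 258.7 d
Total t = Σ t_i = 886.4 days = 2.427 years.

2.43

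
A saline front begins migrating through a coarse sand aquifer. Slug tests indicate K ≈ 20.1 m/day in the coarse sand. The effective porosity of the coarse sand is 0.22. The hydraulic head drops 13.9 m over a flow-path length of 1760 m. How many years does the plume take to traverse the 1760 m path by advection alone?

Hydraulic gradient i = Δh / L = 13.9 / 1760 = 0.007898.
Darcy flux q = K · i = 20.10 × 0.007898 = 0.1587 m/day.
Seepage velocity v = q / n_e = 0.1587 / 0.22 = 0.7216 m/day.
Travel time t = L / v = 1760 / 0.7216 = 2439 days = 6.678 years.

6.68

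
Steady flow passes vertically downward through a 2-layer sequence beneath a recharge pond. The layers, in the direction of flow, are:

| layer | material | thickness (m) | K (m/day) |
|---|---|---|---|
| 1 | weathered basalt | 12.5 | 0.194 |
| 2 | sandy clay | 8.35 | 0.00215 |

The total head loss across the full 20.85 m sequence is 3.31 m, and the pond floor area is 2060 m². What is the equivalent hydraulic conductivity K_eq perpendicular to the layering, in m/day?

Flow is perpendicular to layering, so the layers act in series and the equivalent K is the thickness-weighted harmonic mean.
Total thickness L = 12.5 + 8.35 = 20.85 m.
Σ(b_i/K_i) = 12.5/0.194 + 8.35/0.00215 = 3948 d.
K_eq = L / Σ(b_i/K_i) = 20.85 / 3948 = 0.005281 m/day.

0.00528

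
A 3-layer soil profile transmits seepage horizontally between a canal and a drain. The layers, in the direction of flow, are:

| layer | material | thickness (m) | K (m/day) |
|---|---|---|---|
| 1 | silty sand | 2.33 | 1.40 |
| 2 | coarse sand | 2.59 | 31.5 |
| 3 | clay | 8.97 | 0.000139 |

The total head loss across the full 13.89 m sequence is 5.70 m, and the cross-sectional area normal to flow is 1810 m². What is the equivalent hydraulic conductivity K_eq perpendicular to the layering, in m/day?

Flow is perpendicular to layering, so the layers act in series and the equivalent K is the thickness-weighted harmonic mean.
Total thickness L = 2.33 + 2.59 + 8.97 = 13.89 m.
Σ(b_i/K_i) = 2.33/1.40 + 2.59/31.5 + 8.97/0.000139 = 64534 d.
K_eq = L / Σ(b_i/K_i) = 13.89 / 64534 = 0.0002152 m/day.

0.000215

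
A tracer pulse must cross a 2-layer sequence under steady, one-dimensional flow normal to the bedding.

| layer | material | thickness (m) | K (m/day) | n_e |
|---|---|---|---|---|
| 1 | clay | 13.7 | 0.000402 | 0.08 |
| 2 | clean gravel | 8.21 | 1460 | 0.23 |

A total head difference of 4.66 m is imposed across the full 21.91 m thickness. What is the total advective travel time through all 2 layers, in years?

With flow normal to the layers, continuity requires the same specific discharge q through every layer.
Σ(b_i/K_i) = 13.7/0.000402 + 8.21/1460 = 34080 d.
q = Δh / Σ(b_i/K_i) = 4.66 / 34080 = 0.0001367 m/day.
In each layer the seepage velocity is v_i = q/n_i, so the layer transit time is t_i = b_i·n_i / q:
  layer 1 (clay): t_1 = 13.7 × 0.08 / 0.0001367 = 8015 d
  layer 2 (clean gravel): t_2 = 8.21 × 0.23 / 0.0001367 = 13810 d
Total t = Σ t_i = 21825 days = 59.75 years.

59.8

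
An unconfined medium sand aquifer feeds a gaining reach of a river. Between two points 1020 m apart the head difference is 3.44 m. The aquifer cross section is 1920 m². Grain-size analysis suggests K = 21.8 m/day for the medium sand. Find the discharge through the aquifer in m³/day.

Hydraulic gradient i = Δh / L = 3.44 / 1020 = 0.003373.
Darcy's law: Q = K · A · i = 21.80 × 1920 × 0.003373 = 141.2 m³/day.

141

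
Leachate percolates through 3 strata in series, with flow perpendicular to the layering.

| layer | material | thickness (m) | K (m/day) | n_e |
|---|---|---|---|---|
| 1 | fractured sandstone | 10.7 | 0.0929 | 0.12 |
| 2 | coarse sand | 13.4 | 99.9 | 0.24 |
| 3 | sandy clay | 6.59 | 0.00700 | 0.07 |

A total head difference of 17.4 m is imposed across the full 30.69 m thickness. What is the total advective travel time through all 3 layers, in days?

301

With flow normal to the layers, continuity requires the same specific discharge q through every layer.
Σ(b_i/K_i) = 10.7/0.0929 + 13.4/99.9 + 6.59/0.00700 = 1057 d.
q = Δh / Σ(b_i/K_i) = 17.4 / 1057 = 0.01647 m/day.
In each layer the seepage velocity is v_i = q/n_i, so the layer transit time is t_i = b_i·n_i / q:
  layer 1 (fractured sandstone): t_1 = 10.7 × 0.12 / 0.01647 = 77.98 d
  layer 2 (coarse sand): t_2 = 13.4 × 0.24 / 0.01647 = 195.3 d
  layer 3 (sandy clay): t_3 = 6.59 × 0.07 / 0.01647 = 28.02 d
Total t = Σ t_i = 301.3 days.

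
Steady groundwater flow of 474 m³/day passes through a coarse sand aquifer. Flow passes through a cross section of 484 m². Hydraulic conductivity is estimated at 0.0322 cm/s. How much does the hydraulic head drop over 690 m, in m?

Convert K: 0.0322 cm/s × 864 = 27.82 m/day.
From Q = K·A·i, i = Q / (K·A) = 474 / (27.82 × 484.0) = 0.03520.
Head loss Δh = i · L = 0.03520 × 690 = 24.29 m.

24.3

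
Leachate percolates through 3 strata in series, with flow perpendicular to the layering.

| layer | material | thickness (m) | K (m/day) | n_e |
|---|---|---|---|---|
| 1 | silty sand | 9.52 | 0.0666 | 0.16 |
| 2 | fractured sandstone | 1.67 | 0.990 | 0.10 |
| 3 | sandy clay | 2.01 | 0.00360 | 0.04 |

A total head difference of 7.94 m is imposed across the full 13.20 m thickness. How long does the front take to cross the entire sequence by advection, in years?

0.429

With flow normal to the layers, continuity requires the same specific discharge q through every layer.
Σ(b_i/K_i) = 9.52/0.0666 + 1.67/0.990 + 2.01/0.00360 = 703.0 d.
q = Δh / Σ(b_i/K_i) = 7.94 / 703.0 = 0.01130 m/day.
In each layer the seepage velocity is v_i = q/n_i, so the layer transit time is t_i = b_i·n_i / q:
  layer 1 (silty sand): t_1 = 9.52 × 0.16 / 0.01130 = 134.9 d
  layer 2 (fractured sandstone): t_2 = 1.67 × 0.10 / 0.01130 = 14.79 d
  layer 3 (sandy clay): t_3 = 2.01 × 0.04 / 0.01130 = 7.118 d
Total t = Σ t_i = 156.8 days = 0.4292 years.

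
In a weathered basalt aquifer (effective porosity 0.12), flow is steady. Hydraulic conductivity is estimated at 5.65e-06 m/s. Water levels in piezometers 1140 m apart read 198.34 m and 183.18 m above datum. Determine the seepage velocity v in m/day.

0.0541

Convert K: 5.65e-06 m/s × 86400 = 0.4882 m/day.
Hydraulic gradient i = (198.34 − 183.18) / 1140 = 15.16 / 1140 = 0.01330.
Darcy flux q = K · i = 0.4882 × 0.01330 = 0.006492 m/day.
Seepage velocity v = q / n_e = 0.006492 / 0.12 = 0.05410 m/day.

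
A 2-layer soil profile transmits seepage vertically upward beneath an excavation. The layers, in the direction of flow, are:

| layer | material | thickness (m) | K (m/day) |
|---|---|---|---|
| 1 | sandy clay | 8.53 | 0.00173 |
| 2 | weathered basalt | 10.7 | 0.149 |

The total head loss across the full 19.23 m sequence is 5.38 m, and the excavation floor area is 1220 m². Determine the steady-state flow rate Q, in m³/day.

Flow is perpendicular to layering, so the layers act in series and the equivalent K is the thickness-weighted harmonic mean.
Total thickness L = 8.53 + 10.7 = 19.23 m.
Σ(b_i/K_i) = 8.53/0.00173 + 10.7/0.149 = 5002 d.
K_eq = L / Σ(b_i/K_i) = 19.23 / 5002 = 0.003844 m/day.
Q = K_eq · A · (Δh/L) = 0.003844 × 1220 × (5.38/19.23) = 1.312 m³/day.

1.31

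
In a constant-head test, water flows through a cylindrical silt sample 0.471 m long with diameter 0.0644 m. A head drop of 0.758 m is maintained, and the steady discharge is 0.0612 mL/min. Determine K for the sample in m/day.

Cross-sectional area A = π·(d/2)² = π × (0.0644/2)² = 0.003257 m².
Convert discharge: 0.0612 mL/min = 1.020e-09 m³/s.
Darcy's law rearranged: K = Q·L / (A·Δh) = 1.020e-09 × 0.471 / (0.003257 × 0.758) = 1.946e-07 m/s = 0.01681 m/day.

0.0168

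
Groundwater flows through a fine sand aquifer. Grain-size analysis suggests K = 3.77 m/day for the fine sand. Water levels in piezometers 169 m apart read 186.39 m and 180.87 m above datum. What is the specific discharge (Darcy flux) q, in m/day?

Hydraulic gradient i = (186.39 − 180.87) / 169 = 5.52 / 169 = 0.03266.
Specific discharge q = K · i = 3.770 × 0.03266 = 0.1231 m/day.

0.123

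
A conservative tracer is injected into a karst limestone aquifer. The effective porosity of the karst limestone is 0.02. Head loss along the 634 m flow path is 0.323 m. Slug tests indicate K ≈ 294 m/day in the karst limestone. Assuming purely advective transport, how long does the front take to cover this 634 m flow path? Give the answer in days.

Hydraulic gradient i = Δh / L = 0.323 / 634 = 0.0005095.
Darcy flux q = K · i = 294.0 × 0.0005095 = 0.1498 m/day.
Seepage velocity v = q / n_e = 0.1498 / 0.02 = 7.489 m/day.
Travel time t = L / v = 634 / 7.489 = 84.66 days.

84.7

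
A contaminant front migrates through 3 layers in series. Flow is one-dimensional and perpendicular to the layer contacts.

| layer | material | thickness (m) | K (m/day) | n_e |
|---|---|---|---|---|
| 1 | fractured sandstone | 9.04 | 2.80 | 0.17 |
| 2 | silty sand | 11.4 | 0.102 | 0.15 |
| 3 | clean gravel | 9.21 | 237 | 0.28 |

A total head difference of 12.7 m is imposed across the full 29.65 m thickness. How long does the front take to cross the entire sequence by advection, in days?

With flow normal to the layers, continuity requires the same specific discharge q through every layer.
Σ(b_i/K_i) = 9.04/2.80 + 11.4/0.102 + 9.21/237 = 115.0 d.
q = Δh / Σ(b_i/K_i) = 12.7 / 115.0 = 0.1104 m/day.
In each layer the seepage velocity is v_i = q/n_i, so the layer transit time is t_i = b_i·n_i / q:
  layer 1 (fractured sandstone): t_1 = 9.04 × 0.17 / 0.1104 = 13.92 d
  layer 2 (silty sand): t_2 = 11.4 × 0.15 / 0.1104 = 15.49 d
  layer 3 (clean gravel): t_3 = 9.21 × 0.28 / 0.1104 = 23.36 d
Total t = Σ t_i = 52.77 days.

52.8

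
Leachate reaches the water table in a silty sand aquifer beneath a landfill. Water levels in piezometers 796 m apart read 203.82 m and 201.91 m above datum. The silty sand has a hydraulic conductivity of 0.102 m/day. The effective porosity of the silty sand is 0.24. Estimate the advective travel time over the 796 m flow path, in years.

Hydraulic gradient i = (203.82 − 201.91) / 796 = 1.91 / 796 = 0.002399.
Darcy flux q = K · i = 0.1020 × 0.002399 = 0.0002447 m/day.
Seepage velocity v = q / n_e = 0.0002447 / 0.24 = 0.001020 m/day.
Travel time t = L / v = 796 / 0.001020 = 7.806e+05 days = 2137 years.

2140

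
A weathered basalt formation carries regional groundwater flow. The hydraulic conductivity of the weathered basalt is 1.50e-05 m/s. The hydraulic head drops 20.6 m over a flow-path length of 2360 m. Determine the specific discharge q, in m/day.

0.0113

Convert K: 1.50e-05 m/s × 86400 = 1.296 m/day.
Hydraulic gradient i = Δh / L = 20.6 / 2360 = 0.008729.
Specific discharge q = K · i = 1.296 × 0.008729 = 0.01131 m/day.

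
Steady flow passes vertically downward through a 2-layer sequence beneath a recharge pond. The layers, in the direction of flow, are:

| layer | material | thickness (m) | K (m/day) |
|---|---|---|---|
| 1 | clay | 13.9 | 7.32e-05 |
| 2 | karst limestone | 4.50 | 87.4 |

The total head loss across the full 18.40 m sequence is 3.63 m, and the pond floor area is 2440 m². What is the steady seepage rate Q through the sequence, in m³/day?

Flow is perpendicular to layering, so the layers act in series and the equivalent K is the thickness-weighted harmonic mean.
Total thickness L = 13.9 + 4.50 = 18.40 m.
Σ(b_i/K_i) = 13.9/7.32e-05 + 4.50/87.4 = 1.899e+05 d.
K_eq = L / Σ(b_i/K_i) = 18.40 / 1.899e+05 = 9.690e-05 m/day.
Q = K_eq · A · (Δh/L) = 9.690e-05 × 2440 × (3.63/18.40) = 0.04664 m³/day.

0.0466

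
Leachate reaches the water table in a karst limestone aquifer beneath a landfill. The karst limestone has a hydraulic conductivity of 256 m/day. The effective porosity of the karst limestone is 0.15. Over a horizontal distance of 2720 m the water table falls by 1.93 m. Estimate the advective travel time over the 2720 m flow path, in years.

Hydraulic gradient i = Δh / L = 1.93 / 2720 = 0.0007096.
Darcy flux q = K · i = 256.0 × 0.0007096 = 0.1816 m/day.
Seepage velocity v = q / n_e = 0.1816 / 0.15 = 1.211 m/day.
Travel time t = L / v = 2720 / 1.211 = 2246 days = 6.150 years.

6.15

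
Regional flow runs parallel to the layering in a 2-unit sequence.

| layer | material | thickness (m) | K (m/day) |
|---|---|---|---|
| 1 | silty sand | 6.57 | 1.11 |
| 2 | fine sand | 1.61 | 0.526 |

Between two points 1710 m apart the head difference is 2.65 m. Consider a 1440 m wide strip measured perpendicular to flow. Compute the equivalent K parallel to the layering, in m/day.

0.995

Flow is parallel to layering, so each bed carries its own Darcy discharge and the transmissivities add.
Σ(K_i·b_i) = 1.11×6.57 + 0.526×1.61 = 8.140 m²/day.
Total thickness b = 8.180 m, so K_eq = Σ(K_i·b_i)/b = 0.9951 m/day.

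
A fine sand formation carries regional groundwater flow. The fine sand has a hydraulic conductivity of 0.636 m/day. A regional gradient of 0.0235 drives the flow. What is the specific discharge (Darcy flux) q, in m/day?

Hydraulic gradient i = 0.0235.
Specific discharge q = K · i = 0.6360 × 0.02350 = 0.01495 m/day.

0.0149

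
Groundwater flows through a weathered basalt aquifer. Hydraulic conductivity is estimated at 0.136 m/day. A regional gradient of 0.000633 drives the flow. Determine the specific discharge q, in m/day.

8.61e-05

Hydraulic gradient i = 0.000633.
Specific discharge q = K · i = 0.1360 × 0.0006330 = 8.609e-05 m/day.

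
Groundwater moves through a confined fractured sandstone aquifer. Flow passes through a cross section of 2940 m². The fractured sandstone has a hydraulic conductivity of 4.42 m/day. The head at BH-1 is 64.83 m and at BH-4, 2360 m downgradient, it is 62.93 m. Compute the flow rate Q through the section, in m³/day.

10.5

Hydraulic gradient i = (64.83 − 62.93) / 2360 = 1.9 / 2360 = 0.0008051.
Darcy's law: Q = K · A · i = 4.420 × 2940 × 0.0008051 = 10.46 m³/day.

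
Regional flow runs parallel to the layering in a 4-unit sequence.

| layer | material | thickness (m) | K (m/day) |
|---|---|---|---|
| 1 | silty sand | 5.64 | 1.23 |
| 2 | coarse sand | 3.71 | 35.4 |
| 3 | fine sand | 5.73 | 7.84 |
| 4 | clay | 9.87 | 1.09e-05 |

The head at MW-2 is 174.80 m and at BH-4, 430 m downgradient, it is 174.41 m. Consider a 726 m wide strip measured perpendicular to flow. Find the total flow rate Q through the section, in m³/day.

121

Flow is parallel to layering, so each bed carries its own Darcy discharge and the transmissivities add.
Σ(K_i·b_i) = 1.23×5.64 + 35.4×3.71 + 7.84×5.73 + 1.09e-05×9.87 = 183.2 m²/day.
Hydraulic gradient i = (174.80 − 174.41) / 430 = 0.39 / 430 = 0.0009070.
Q = Σ(K_i·b_i) · W · i = 183.2 × 726 × 0.0009070 = 120.6 m³/day.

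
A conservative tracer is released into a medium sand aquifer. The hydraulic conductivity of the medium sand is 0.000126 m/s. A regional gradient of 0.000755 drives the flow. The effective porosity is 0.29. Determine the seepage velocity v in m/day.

0.0283

Convert K: 0.000126 m/s × 86400 = 10.89 m/day.
Hydraulic gradient i = 0.000755.
Darcy flux q = K · i = 10.89 × 0.0007550 = 0.008219 m/day.
Seepage velocity v = q / n_e = 0.008219 / 0.29 = 0.02834 m/day.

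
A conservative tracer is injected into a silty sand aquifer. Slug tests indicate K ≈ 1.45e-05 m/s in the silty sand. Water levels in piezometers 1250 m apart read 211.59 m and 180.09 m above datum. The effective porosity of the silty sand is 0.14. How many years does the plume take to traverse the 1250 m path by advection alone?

15.2

Convert K: 1.45e-05 m/s × 86400 = 1.253 m/day.
Hydraulic gradient i = (211.59 − 180.09) / 1250 = 31.5 / 1250 = 0.02520.
Darcy flux q = K · i = 1.253 × 0.02520 = 0.03157 m/day.
Seepage velocity v = q / n_e = 0.03157 / 0.14 = 0.2255 m/day.
Travel time t = L / v = 1250 / 0.2255 = 5543 days = 15.18 years.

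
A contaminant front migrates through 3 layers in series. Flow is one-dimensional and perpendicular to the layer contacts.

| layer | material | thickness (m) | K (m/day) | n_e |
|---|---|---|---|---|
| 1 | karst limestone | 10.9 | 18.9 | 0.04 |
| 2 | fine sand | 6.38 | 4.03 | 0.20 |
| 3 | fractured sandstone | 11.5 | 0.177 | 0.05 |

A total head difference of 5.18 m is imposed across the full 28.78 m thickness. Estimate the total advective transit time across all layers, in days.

29.6

With flow normal to the layers, continuity requires the same specific discharge q through every layer.
Σ(b_i/K_i) = 10.9/18.9 + 6.38/4.03 + 11.5/0.177 = 67.13 d.
q = Δh / Σ(b_i/K_i) = 5.18 / 67.13 = 0.07716 m/day.
In each layer the seepage velocity is v_i = q/n_i, so the layer transit time is t_i = b_i·n_i / q:
  layer 1 (karst limestone): t_1 = 10.9 × 0.04 / 0.07716 = 5.650 d
  layer 2 (fine sand): t_2 = 6.38 × 0.20 / 0.07716 = 16.54 d
  layer 3 (fractured sandstone): t_3 = 11.5 × 0.05 / 0.07716 = 7.452 d
Total t = Σ t_i = 29.64 days.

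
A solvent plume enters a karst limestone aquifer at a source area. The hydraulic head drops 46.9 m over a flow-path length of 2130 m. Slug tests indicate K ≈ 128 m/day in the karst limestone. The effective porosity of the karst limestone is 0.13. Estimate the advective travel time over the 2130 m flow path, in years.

Hydraulic gradient i = Δh / L = 46.9 / 2130 = 0.02202.
Darcy flux q = K · i = 128.0 × 0.02202 = 2.818 m/day.
Seepage velocity v = q / n_e = 2.818 / 0.13 = 21.68 m/day.
Travel time t = L / v = 2130 / 21.68 = 98.25 days = 0.2690 years.

0.269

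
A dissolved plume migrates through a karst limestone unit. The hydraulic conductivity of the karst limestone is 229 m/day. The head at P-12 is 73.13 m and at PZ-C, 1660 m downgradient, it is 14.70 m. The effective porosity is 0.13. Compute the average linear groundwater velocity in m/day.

Hydraulic gradient i = (73.13 − 14.70) / 1660 = 58.43 / 1660 = 0.03520.
Darcy flux q = K · i = 229.0 × 0.03520 = 8.061 m/day.
Seepage velocity v = q / n_e = 8.061 / 0.13 = 62.00 m/day.

62.0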